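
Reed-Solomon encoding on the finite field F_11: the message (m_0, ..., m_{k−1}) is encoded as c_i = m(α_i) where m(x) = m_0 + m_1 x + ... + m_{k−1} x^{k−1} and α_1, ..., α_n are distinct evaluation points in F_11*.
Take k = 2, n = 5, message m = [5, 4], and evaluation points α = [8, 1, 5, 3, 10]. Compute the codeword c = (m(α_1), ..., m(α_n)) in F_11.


c = [4, 9, 3, 6, 1]

Message polynomial: m(x) = 5 + 4·x (mod 11).
For each evaluation point α_i, compute m(α_i) mod 11:
  α_1 = 8: Horner steps 4 → 4, so m(8) = 4.
  α_2 = 1: Horner steps 4 → 9, so m(1) = 9.
  α_3 = 5: Horner steps 4 → 3, so m(5) = 3.
  α_4 = 3: Horner steps 4 → 6, so m(3) = 6.
  α_5 = 10: Horner steps 4 → 1, so m(10) = 1.
Codeword c = [4, 9, 3, 6, 1] ∈ F_11^5.


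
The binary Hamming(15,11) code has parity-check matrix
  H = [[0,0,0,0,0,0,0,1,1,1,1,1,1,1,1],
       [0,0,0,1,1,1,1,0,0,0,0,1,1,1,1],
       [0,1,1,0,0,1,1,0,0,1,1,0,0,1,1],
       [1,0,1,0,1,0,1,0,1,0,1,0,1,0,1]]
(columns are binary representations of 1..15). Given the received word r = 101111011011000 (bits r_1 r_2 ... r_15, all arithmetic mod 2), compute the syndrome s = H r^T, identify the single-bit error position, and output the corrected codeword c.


s = (0, 0, 1, 1)^T, error position = 3, corrected codeword c = 100111011011000

Compute s = H r^T mod 2 one row at a time:
  s_1 = 1 + 1 + 0 + 1 + 1 + 0 + 0 + 0 = 4 ≡ 0 (mod 2).
  s_2 = 1 + 1 + 1 + 0 + 1 + 0 + 0 + 0 = 4 ≡ 0 (mod 2).
  s_3 = 0 + 1 + 1 + 0 + 0 + 1 + 0 + 0 = 3 ≡ 1 (mod 2).
  s_4 = 1 + 1 + 1 + 0 + 1 + 1 + 0 + 0 = 5 ≡ 1 (mod 2).
s = (0, 0, 1, 1)^T — this equals column 3 of H (binary 0011), so error is at position 3.
Correct: flip bit 3 of r = 101111011011000 to get c = 100111011011000.


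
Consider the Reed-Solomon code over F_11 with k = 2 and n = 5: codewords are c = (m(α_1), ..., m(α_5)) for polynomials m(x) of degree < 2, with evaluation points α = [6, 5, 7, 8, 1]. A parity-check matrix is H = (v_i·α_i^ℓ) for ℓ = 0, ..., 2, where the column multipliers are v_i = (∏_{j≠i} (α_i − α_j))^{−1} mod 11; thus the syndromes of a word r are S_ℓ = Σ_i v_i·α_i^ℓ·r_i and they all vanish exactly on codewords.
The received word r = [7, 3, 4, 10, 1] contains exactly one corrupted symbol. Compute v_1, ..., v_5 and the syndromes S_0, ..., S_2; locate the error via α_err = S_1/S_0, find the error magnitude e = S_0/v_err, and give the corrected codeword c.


S = (2, 1, 6), error at position 1, error magnitude e = 9, c = [9, 3, 4, 10, 1].

Step 1: column multipliers v_i = (∏_{j≠i}(α_i − α_j))^{−1} mod 11.
  i = 1 (α = 6): (6−5)(6−7)(6−8)(6−1) = 1·(−1)·(−2)·5 = 10 ≡ 10, so v_1 = 10^{−1} = 10 (mod 11).
  i = 2 (α = 5): (5−6)(5−7)(5−8)(5−1) = (−1)·(−2)·(−3)·4 = −24 ≡ 9, so v_2 = 9^{−1} = 5 (mod 11).
  i = 3 (α = 7): (7−6)(7−5)(7−8)(7−1) = 1·2·(−1)·6 = −12 ≡ 10, so v_3 = 10^{−1} = 10 (mod 11).
  i = 4 (α = 8): (8−6)(8−5)(8−7)(8−1) = 2·3·1·7 = 42 ≡ 9, so v_4 = 9^{−1} = 5 (mod 11).
  i = 5 (α = 1): (1−6)(1−5)(1−7)(1−8) = (−5)·(−4)·(−6)·(−7) = 840 ≡ 4, so v_5 = 4^{−1} = 3 (mod 11).
  v = [10, 5, 10, 5, 3].
Step 2: syndromes of r = [7, 3, 4, 10, 1] (all sums mod 11).
  S_0 = Σ v_i r_i = 10·7 + 5·3 + 10·4 + 5·10 + 3·1 = 178 ≡ 2.
  S_1 = Σ v_i α_i r_i = 10·6·7 + 5·5·3 + 10·7·4 + 5·8·10 + 3·1·1 = 1178 ≡ 1.
  α_i^2 mod 11 = [3, 3, 5, 9, 1].
  S_2 = Σ v_i α_i^2 r_i = 10·3·7 + 5·3·3 + 10·5·4 + 5·9·10 + 3·1·1 = 908 ≡ 6.
  S = (2, 1, 6) ≠ 0, so r is not a codeword (an error is present).
Step 3: locate the error. For a single error e at position i, S_ℓ = v_i·e·α_i^ℓ, so α_err = S_1/S_0.
  S_0^{−1} = 2^{−1} = 6 (mod 11), so α_err = 1·6 = 6 ≡ 6 = α_1. Error position i = 1.
  Consistency check: S_2/S_1 = 6·1 = 6 ≡ 6 = α_err ✓ (single-error assumption holds).
Step 4: error magnitude e = S_0/v_1 = S_0·∏_{j≠1}(α_1 − α_j) = 2·10 = 20 ≡ 9 (mod 11).
Step 5: correct position 1: c_1 = r_1 − e = 7 − 9 ≡ 9 (mod 11). Hence c = [9, 3, 4, 10, 1].
  Check: interpolating c through the α_i gives m(x) = 6 + 6·x (degree < 2) with m(α_i) = c_i for every i, so c is indeed a codeword.


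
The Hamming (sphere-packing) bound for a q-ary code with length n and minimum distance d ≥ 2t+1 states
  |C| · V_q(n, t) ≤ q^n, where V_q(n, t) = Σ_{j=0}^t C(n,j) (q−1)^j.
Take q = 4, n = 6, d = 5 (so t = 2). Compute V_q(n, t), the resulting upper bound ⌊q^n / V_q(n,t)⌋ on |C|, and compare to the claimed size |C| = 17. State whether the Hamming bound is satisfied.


V_q(n, t) = 154, q^n = 4096, Hamming bound = 26, |C| = 17 ≤ bound (satisfied).

Step 1: Compute V_q(n, t) = Σ_{j=0}^2 C(n, j) (q−1)^j.
  j = 0: C(6,0)·(3)^0 = 1·1 = 1.
  j = 1: C(6,1)·(3)^1 = 6·3 = 18.
  j = 2: C(6,2)·(3)^2 = 15·9 = 135.
  V_q(n, t) = 1 + 18 + 135 = 154.
Step 2: q^n = 4^6 = 4096.
Step 3: Hamming bound ⌊q^n / V_q(n,t)⌋ = ⌊4096/154⌋ = 26.
Step 4: Compare |C| = 17 to 26: satisfied.
The claimed |C| lies below the Hamming bound.


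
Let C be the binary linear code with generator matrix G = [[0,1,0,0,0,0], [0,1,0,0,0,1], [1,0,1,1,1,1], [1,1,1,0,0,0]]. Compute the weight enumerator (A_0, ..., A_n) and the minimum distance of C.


Weight distribution: A_0 = 1, A_1 = 2, A_2 = 3, A_3 = 4, A_4 = 3, A_5 = 2, A_6 = 1. Minimum distance d = 1.

Enumerate all 2^4 = 16 messages m ∈ F_2^4.
For each, compute codeword c = mG in F_2^6, then tally its weight.
  m = 0000 → c = 000000, weight = 0.
  m = 1000 → c = 010000, weight = 1.
  m = 0100 → c = 010001, weight = 2.
  m = 1100 → c = 000001, weight = 1.
  m = 0010 → c = 101111, weight = 5.
  m = 1010 → c = 111111, weight = 6.
  m = 0110 → c = 111110, weight = 5.
  m = 1110 → c = 101110, weight = 4.
  m = 0001 → c = 111000, weight = 3.
  m = 1001 → c = 101000, weight = 2.
  m = 0101 → c = 101001, weight = 3.
  m = 1101 → c = 111001, weight = 4.
  m = 0011 → c = 010111, weight = 4.
  m = 1011 → c = 000111, weight = 3.
  m = 0111 → c = 000110, weight = 2.
  m = 1111 → c = 010110, weight = 3.
Tally weights:
  weight 0: 1 codewords.
  weight 1: 2 codewords.
  weight 2: 3 codewords.
  weight 3: 4 codewords.
  weight 4: 3 codewords.
  weight 5: 2 codewords.
  weight 6: 1 codewords.
Minimum distance d = smallest w > 0 with A_w > 0 = 1.
Sanity: Σ A_w = 16 = 2^4 = 16 ✓.


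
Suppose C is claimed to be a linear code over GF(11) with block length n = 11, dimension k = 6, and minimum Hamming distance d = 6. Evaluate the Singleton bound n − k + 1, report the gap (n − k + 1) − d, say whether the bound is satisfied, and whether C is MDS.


Singleton RHS = n − k + 1 = 6, slack = 0, bound satisfied, MDS.

Singleton bound: d ≤ n − k + 1.
Here n = 11, k = 6, so n − k + 1 = 6.
Given d = 6, check d ≤ 6: YES.
Slack = (n − k + 1) − d = 0.
The code is MDS (slack = 0).
Description: the claimed parameters are [11, 6, 6]_11; such a code would be MDS (meets Singleton bound).


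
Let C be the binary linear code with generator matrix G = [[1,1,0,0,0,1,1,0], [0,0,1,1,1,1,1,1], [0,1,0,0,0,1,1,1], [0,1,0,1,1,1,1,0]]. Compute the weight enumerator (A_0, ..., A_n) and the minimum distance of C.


Weight distribution: A_0 = 1, A_2 = 1, A_3 = 5, A_4 = 3, A_5 = 2, A_6 = 3, A_7 = 1. Minimum distance d = 2.

Enumerate all 2^4 = 16 messages m ∈ F_2^4.
For each, compute codeword c = mG in F_2^8, then tally its weight.
  m = 0000 → c = 00000000, weight = 0.
  m = 1000 → c = 11000110, weight = 4.
  m = 0100 → c = 00111111, weight = 6.
  m = 1100 → c = 11111001, weight = 6.
  m = 0010 → c = 01000111, weight = 4.
  m = 1010 → c = 10000001, weight = 2.
  m = 0110 → c = 01111000, weight = 4.
  m = 1110 → c = 10111110, weight = 6.
  m = 0001 → c = 01011110, weight = 5.
  m = 1001 → c = 10011000, weight = 3.
  m = 0101 → c = 01100001, weight = 3.
  m = 1101 → c = 10100111, weight = 5.
  m = 0011 → c = 00011001, weight = 3.
  m = 1011 → c = 11011111, weight = 7.
  m = 0111 → c = 00100110, weight = 3.
  m = 1111 → c = 11100000, weight = 3.
Tally weights:
  weight 0: 1 codewords.
  weight 2: 1 codewords.
  weight 3: 5 codewords.
  weight 4: 3 codewords.
  weight 5: 2 codewords.
  weight 6: 3 codewords.
  weight 7: 1 codewords.
Minimum distance d = smallest w > 0 with A_w > 0 = 2.
Sanity: Σ A_w = 16 = 2^4 = 16 ✓.


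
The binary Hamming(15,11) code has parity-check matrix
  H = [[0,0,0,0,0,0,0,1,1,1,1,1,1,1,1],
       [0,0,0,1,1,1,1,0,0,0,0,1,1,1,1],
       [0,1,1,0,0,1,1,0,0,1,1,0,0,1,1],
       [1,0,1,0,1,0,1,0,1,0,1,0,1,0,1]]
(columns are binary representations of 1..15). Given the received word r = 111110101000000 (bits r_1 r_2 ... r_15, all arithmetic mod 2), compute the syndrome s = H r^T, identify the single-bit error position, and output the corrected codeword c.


s = (1, 1, 1, 1)^T, error position = 15, corrected codeword c = 111110101000001

Compute s = H r^T mod 2 one row at a time:
  s_1 = 0 + 1 + 0 + 0 + 0 + 0 + 0 + 0 = 1 ≡ 1 (mod 2).
  s_2 = 1 + 1 + 0 + 1 + 0 + 0 + 0 + 0 = 3 ≡ 1 (mod 2).
  s_3 = 1 + 1 + 0 + 1 + 0 + 0 + 0 + 0 = 3 ≡ 1 (mod 2).
  s_4 = 1 + 1 + 1 + 1 + 1 + 0 + 0 + 0 = 5 ≡ 1 (mod 2).
s = (1, 1, 1, 1)^T — this equals column 15 of H (binary 1111), so error is at position 15.
Correct: flip bit 15 of r = 111110101000000 to get c = 111110101000001.


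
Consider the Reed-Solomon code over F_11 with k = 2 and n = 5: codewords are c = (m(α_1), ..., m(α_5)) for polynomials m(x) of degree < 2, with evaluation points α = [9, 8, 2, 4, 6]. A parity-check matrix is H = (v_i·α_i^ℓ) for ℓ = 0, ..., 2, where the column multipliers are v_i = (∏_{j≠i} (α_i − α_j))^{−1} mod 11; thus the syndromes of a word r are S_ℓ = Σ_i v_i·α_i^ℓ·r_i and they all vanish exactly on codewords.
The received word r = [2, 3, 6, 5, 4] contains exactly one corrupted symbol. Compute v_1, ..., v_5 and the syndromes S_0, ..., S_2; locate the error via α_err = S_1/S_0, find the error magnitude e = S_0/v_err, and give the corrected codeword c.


S = (10, 2, 7), error at position 1, error magnitude e = 5, c = [8, 3, 6, 5, 4].

Step 1: column multipliers v_i = (∏_{j≠i}(α_i − α_j))^{−1} mod 11.
  i = 1 (α = 9): (9−8)(9−2)(9−4)(9−6) = 1·7·5·3 = 105 ≡ 6, so v_1 = 6^{−1} = 2 (mod 11).
  i = 2 (α = 8): (8−9)(8−2)(8−4)(8−6) = (−1)·6·4·2 = −48 ≡ 7, so v_2 = 7^{−1} = 8 (mod 11).
  i = 3 (α = 2): (2−9)(2−8)(2−4)(2−6) = (−7)·(−6)·(−2)·(−4) = 336 ≡ 6, so v_3 = 6^{−1} = 2 (mod 11).
  i = 4 (α = 4): (4−9)(4−8)(4−2)(4−6) = (−5)·(−4)·2·(−2) = −80 ≡ 8, so v_4 = 8^{−1} = 7 (mod 11).
  i = 5 (α = 6): (6−9)(6−8)(6−2)(6−4) = (−3)·(−2)·4·2 = 48 ≡ 4, so v_5 = 4^{−1} = 3 (mod 11).
  v = [2, 8, 2, 7, 3].
Step 2: syndromes of r = [2, 3, 6, 5, 4] (all sums mod 11).
  S_0 = Σ v_i r_i = 2·2 + 8·3 + 2·6 + 7·5 + 3·4 = 87 ≡ 10.
  S_1 = Σ v_i α_i r_i = 2·9·2 + 8·8·3 + 2·2·6 + 7·4·5 + 3·6·4 = 464 ≡ 2.
  α_i^2 mod 11 = [4, 9, 4, 5, 3].
  S_2 = Σ v_i α_i^2 r_i = 2·4·2 + 8·9·3 + 2·4·6 + 7·5·5 + 3·3·4 = 491 ≡ 7.
  S = (10, 2, 7) ≠ 0, so r is not a codeword (an error is present).
Step 3: locate the error. For a single error e at position i, S_ℓ = v_i·e·α_i^ℓ, so α_err = S_1/S_0.
  S_0^{−1} = 10^{−1} = 10 (mod 11), so α_err = 2·10 = 20 ≡ 9 = α_1. Error position i = 1.
  Consistency check: S_2/S_1 = 7·6 = 42 ≡ 9 = α_err ✓ (single-error assumption holds).
Step 4: error magnitude e = S_0/v_1 = S_0·∏_{j≠1}(α_1 − α_j) = 10·6 = 60 ≡ 5 (mod 11).
Step 5: correct position 1: c_1 = r_1 − e = 2 − 5 ≡ 8 (mod 11). Hence c = [8, 3, 6, 5, 4].
  Check: interpolating c through the α_i gives m(x) = 7 + 5·x (degree < 2) with m(α_i) = c_i for every i, so c is indeed a codeword.


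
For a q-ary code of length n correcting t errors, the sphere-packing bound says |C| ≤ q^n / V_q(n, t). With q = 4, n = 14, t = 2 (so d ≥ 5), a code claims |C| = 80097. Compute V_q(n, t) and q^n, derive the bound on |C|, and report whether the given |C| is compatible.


V_q(n, t) = 862, q^n = 268435456, Hamming bound = 311410, |C| = 80097 ≤ bound (satisfied).

Step 1: Compute V_q(n, t) = Σ_{j=0}^2 C(n, j) (q−1)^j.
  j = 0: C(14,0)·(3)^0 = 1·1 = 1.
  j = 1: C(14,1)·(3)^1 = 14·3 = 42.
  j = 2: C(14,2)·(3)^2 = 91·9 = 819.
  V_q(n, t) = 1 + 42 + 819 = 862.
Step 2: q^n = 4^14 = 268435456.
Step 3: Hamming bound ⌊q^n / V_q(n,t)⌋ = ⌊268435456/862⌋ = 311410.
Step 4: Compare |C| = 80097 to 311410: satisfied.
The claimed |C| lies below the Hamming bound.


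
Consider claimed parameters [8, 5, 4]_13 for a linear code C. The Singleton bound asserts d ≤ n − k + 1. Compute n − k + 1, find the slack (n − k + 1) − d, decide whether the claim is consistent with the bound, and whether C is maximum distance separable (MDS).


Singleton RHS = n − k + 1 = 4, slack = 0, bound satisfied, MDS.

Singleton bound: d ≤ n − k + 1.
Here n = 8, k = 5, so n − k + 1 = 4.
Given d = 4, check d ≤ 4: YES.
Slack = (n − k + 1) − d = 0.
The code is MDS (slack = 0).
Description: the claimed parameters are [8, 5, 4]_13; such a code would be MDS (meets Singleton bound).


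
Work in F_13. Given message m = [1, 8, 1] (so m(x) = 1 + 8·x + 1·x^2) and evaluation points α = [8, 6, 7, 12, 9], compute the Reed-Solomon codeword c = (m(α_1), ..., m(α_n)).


c = [12, 7, 2, 7, 11]

Message polynomial: m(x) = 1 + 8·x + 1·x^2 (mod 13).
For each evaluation point α_i, compute m(α_i) mod 13:
  α_1 = 8: Horner steps 1 → 3 → 12, so m(8) = 12.
  α_2 = 6: Horner steps 1 → 1 → 7, so m(6) = 7.
  α_3 = 7: Horner steps 1 → 2 → 2, so m(7) = 2.
  α_4 = 12: Horner steps 1 → 7 → 7, so m(12) = 7.
  α_5 = 9: Horner steps 1 → 4 → 11, so m(9) = 11.
Codeword c = [12, 7, 2, 7, 11] ∈ F_13^5.


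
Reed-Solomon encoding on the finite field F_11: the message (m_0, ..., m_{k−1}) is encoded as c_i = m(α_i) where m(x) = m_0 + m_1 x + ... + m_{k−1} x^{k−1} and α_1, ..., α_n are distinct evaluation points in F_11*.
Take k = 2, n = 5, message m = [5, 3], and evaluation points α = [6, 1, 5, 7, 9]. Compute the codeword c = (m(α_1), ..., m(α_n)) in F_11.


c = [1, 8, 9, 4, 10]

Message polynomial: m(x) = 5 + 3·x (mod 11).
For each evaluation point α_i, compute m(α_i) mod 11:
  α_1 = 6: Horner steps 3 → 1, so m(6) = 1.
  α_2 = 1: Horner steps 3 → 8, so m(1) = 8.
  α_3 = 5: Horner steps 3 → 9, so m(5) = 9.
  α_4 = 7: Horner steps 3 → 4, so m(7) = 4.
  α_5 = 9: Horner steps 3 → 10, so m(9) = 10.
Codeword c = [1, 8, 9, 4, 10] ∈ F_11^5.


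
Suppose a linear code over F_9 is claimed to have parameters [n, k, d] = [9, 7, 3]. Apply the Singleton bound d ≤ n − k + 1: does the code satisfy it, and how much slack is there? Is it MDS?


Singleton RHS = n − k + 1 = 3, slack = 0, bound satisfied, MDS.

Singleton bound: d ≤ n − k + 1.
Here n = 9, k = 7, so n − k + 1 = 3.
Given d = 3, check d ≤ 3: YES.
Slack = (n − k + 1) − d = 0.
The code is MDS (slack = 0).
Description: the claimed parameters are [9, 7, 3]_9; such a code would be MDS (meets Singleton bound).


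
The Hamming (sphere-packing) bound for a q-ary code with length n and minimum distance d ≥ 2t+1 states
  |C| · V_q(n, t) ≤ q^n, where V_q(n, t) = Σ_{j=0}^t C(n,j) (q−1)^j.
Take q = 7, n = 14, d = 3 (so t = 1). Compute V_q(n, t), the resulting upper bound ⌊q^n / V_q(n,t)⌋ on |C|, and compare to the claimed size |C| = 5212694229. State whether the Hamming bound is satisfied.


V_q(n, t) = 85, q^n = 678223072849, Hamming bound = 7979094974, |C| = 5212694229 ≤ bound (satisfied).

Step 1: Compute V_q(n, t) = Σ_{j=0}^1 C(n, j) (q−1)^j.
  j = 0: C(14,0)·(6)^0 = 1·1 = 1.
  j = 1: C(14,1)·(6)^1 = 14·6 = 84.
  V_q(n, t) = 1 + 84 = 85.
Step 2: q^n = 7^14 = 678223072849.
Step 3: Hamming bound ⌊q^n / V_q(n,t)⌋ = ⌊678223072849/85⌋ = 7979094974.
Step 4: Compare |C| = 5212694229 to 7979094974: satisfied.
The claimed |C| lies below the Hamming bound.


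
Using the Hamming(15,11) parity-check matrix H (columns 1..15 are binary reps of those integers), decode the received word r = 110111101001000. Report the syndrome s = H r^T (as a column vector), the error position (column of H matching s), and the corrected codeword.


s = (0, 1, 1, 0)^T, error position = 6, corrected codeword c = 110110101001000

Compute s = H r^T mod 2 one row at a time:
  s_1 = 0 + 1 + 0 + 0 + 1 + 0 + 0 + 0 = 2 ≡ 0 (mod 2).
  s_2 = 1 + 1 + 1 + 1 + 1 + 0 + 0 + 0 = 5 ≡ 1 (mod 2).
  s_3 = 1 + 0 + 1 + 1 + 0 + 0 + 0 + 0 = 3 ≡ 1 (mod 2).
  s_4 = 1 + 0 + 1 + 1 + 1 + 0 + 0 + 0 = 4 ≡ 0 (mod 2).
s = (0, 1, 1, 0)^T — this equals column 6 of H (binary 0110), so error is at position 6.
Correct: flip bit 6 of r = 110111101001000 to get c = 110110101001000.


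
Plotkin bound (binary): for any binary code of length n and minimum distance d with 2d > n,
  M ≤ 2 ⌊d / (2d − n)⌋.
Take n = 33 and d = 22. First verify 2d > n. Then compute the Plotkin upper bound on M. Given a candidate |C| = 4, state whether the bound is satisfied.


Plotkin bound M ≤ 4; given |C| = 4 ≤ bound (satisfied).

Check applicability: 2d = 44, n = 33.
2d − n = 11 > 0, so Plotkin applies.
Compute d/(2d−n) = 22/11 ≈ 2.0000.
⌊d/(2d−n)⌋ = 2.
Plotkin bound: M ≤ 2·2 = 4.
Given |C| = 4, check: satisfied.
This |C| is at the Plotkin bound.


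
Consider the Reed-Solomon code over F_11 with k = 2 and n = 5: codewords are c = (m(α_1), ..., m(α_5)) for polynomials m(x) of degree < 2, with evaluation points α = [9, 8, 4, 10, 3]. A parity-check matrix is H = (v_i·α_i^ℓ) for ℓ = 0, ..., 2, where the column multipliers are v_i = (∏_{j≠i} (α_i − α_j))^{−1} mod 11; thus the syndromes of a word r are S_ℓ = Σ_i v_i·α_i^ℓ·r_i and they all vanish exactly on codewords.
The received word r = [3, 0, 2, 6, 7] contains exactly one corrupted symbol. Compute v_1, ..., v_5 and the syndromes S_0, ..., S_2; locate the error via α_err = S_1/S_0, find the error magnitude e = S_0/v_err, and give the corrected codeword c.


S = (3, 1, 4), error at position 3, error magnitude e = 3, c = [3, 0, 10, 6, 7].

Step 1: column multipliers v_i = (∏_{j≠i}(α_i − α_j))^{−1} mod 11.
  i = 1 (α = 9): (9−8)(9−4)(9−10)(9−3) = 1·5·(−1)·6 = −30 ≡ 3, so v_1 = 3^{−1} = 4 (mod 11).
  i = 2 (α = 8): (8−9)(8−4)(8−10)(8−3) = (−1)·4·(−2)·5 = 40 ≡ 7, so v_2 = 7^{−1} = 8 (mod 11).
  i = 3 (α = 4): (4−9)(4−8)(4−10)(4−3) = (−5)·(−4)·(−6)·1 = −120 ≡ 1, so v_3 = 1^{−1} = 1 (mod 11).
  i = 4 (α = 10): (10−9)(10−8)(10−4)(10−3) = 1·2·6·7 = 84 ≡ 7, so v_4 = 7^{−1} = 8 (mod 11).
  i = 5 (α = 3): (3−9)(3−8)(3−4)(3−10) = (−6)·(−5)·(−1)·(−7) = 210 ≡ 1, so v_5 = 1^{−1} = 1 (mod 11).
  v = [4, 8, 1, 8, 1].
Step 2: syndromes of r = [3, 0, 2, 6, 7] (all sums mod 11).
  S_0 = Σ v_i r_i = 4·3 + 8·0 + 1·2 + 8·6 + 1·7 = 69 ≡ 3.
  S_1 = Σ v_i α_i r_i = 4·9·3 + 8·8·0 + 1·4·2 + 8·10·6 + 1·3·7 = 617 ≡ 1.
  α_i^2 mod 11 = [4, 9, 5, 1, 9].
  S_2 = Σ v_i α_i^2 r_i = 4·4·3 + 8·9·0 + 1·5·2 + 8·1·6 + 1·9·7 = 169 ≡ 4.
  S = (3, 1, 4) ≠ 0, so r is not a codeword (an error is present).
Step 3: locate the error. For a single error e at position i, S_ℓ = v_i·e·α_i^ℓ, so α_err = S_1/S_0.
  S_0^{−1} = 3^{−1} = 4 (mod 11), so α_err = 1·4 = 4 ≡ 4 = α_3. Error position i = 3.
  Consistency check: S_2/S_1 = 4·1 = 4 ≡ 4 = α_err ✓ (single-error assumption holds).
Step 4: error magnitude e = S_0/v_3 = S_0·∏_{j≠3}(α_3 − α_j) = 3·1 = 3 ≡ 3 (mod 11).
Step 5: correct position 3: c_3 = r_3 − e = 2 − 3 ≡ 10 (mod 11). Hence c = [3, 0, 10, 6, 7].
  Check: interpolating c through the α_i gives m(x) = 9 + 3·x (degree < 2) with m(α_i) = c_i for every i, so c is indeed a codeword.


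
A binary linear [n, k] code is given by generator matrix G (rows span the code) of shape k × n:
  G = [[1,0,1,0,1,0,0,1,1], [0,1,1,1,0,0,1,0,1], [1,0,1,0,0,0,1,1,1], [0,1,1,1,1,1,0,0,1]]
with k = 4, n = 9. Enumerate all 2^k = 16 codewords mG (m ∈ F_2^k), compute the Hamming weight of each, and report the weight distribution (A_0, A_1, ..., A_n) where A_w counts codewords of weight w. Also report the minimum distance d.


Weight distribution: A_0 = 1, A_1 = 1, A_2 = 1, A_3 = 1, A_4 = 1, A_5 = 5, A_6 = 5, A_7 = 1. Minimum distance d = 1.

Enumerate all 2^4 = 16 messages m ∈ F_2^4.
For each, compute codeword c = mG in F_2^9, then tally its weight.
  m = 0000 → c = 000000000, weight = 0.
  m = 1000 → c = 101010011, weight = 5.
  m = 0100 → c = 011100101, weight = 5.
  m = 1100 → c = 110110110, weight = 6.
  m = 0010 → c = 101000111, weight = 5.
  m = 1010 → c = 000010100, weight = 2.
  m = 0110 → c = 110100010, weight = 4.
  m = 1110 → c = 011110001, weight = 5.
  m = 0001 → c = 011111001, weight = 6.
  m = 1001 → c = 110101010, weight = 5.
  m = 0101 → c = 000011100, weight = 3.
  m = 1101 → c = 101001111, weight = 6.
  m = 0011 → c = 110111110, weight = 7.
  m = 1011 → c = 011101101, weight = 6.
  m = 0111 → c = 101011011, weight = 6.
  m = 1111 → c = 000001000, weight = 1.
Tally weights:
  weight 0: 1 codewords.
  weight 1: 1 codewords.
  weight 2: 1 codewords.
  weight 3: 1 codewords.
  weight 4: 1 codewords.
  weight 5: 5 codewords.
  weight 6: 5 codewords.
  weight 7: 1 codewords.
Minimum distance d = smallest w > 0 with A_w > 0 = 1.
Sanity: Σ A_w = 16 = 2^4 = 16 ✓.


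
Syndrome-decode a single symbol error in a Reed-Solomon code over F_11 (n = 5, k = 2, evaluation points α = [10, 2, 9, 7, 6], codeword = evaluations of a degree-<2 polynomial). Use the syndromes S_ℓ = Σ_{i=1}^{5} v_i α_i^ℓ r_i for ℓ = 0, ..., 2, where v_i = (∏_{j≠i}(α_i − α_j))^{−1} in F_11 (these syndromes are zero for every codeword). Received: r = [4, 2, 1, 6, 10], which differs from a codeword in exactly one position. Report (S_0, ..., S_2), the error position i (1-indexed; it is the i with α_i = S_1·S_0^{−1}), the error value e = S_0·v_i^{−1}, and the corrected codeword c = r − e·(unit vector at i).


S = (1, 6, 3), error at position 5, error magnitude e = 7, c = [4, 2, 1, 6, 3].

Step 1: column multipliers v_i = (∏_{j≠i}(α_i − α_j))^{−1} mod 11.
  i = 1 (α = 10): (10−2)(10−9)(10−7)(10−6) = 8·1·3·4 = 96 ≡ 8, so v_1 = 8^{−1} = 7 (mod 11).
  i = 2 (α = 2): (2−10)(2−9)(2−7)(2−6) = (−8)·(−7)·(−5)·(−4) = 1120 ≡ 9, so v_2 = 9^{−1} = 5 (mod 11).
  i = 3 (α = 9): (9−10)(9−2)(9−7)(9−6) = (−1)·7·2·3 = −42 ≡ 2, so v_3 = 2^{−1} = 6 (mod 11).
  i = 4 (α = 7): (7−10)(7−2)(7−9)(7−6) = (−3)·5·(−2)·1 = 30 ≡ 8, so v_4 = 8^{−1} = 7 (mod 11).
  i = 5 (α = 6): (6−10)(6−2)(6−9)(6−7) = (−4)·4·(−3)·(−1) = −48 ≡ 7, so v_5 = 7^{−1} = 8 (mod 11).
  v = [7, 5, 6, 7, 8].
Step 2: syndromes of r = [4, 2, 1, 6, 10] (all sums mod 11).
  S_0 = Σ v_i r_i = 7·4 + 5·2 + 6·1 + 7·6 + 8·10 = 166 ≡ 1.
  S_1 = Σ v_i α_i r_i = 7·10·4 + 5·2·2 + 6·9·1 + 7·7·6 + 8·6·10 = 1128 ≡ 6.
  α_i^2 mod 11 = [1, 4, 4, 5, 3].
  S_2 = Σ v_i α_i^2 r_i = 7·1·4 + 5·4·2 + 6·4·1 + 7·5·6 + 8·3·10 = 542 ≡ 3.
  S = (1, 6, 3) ≠ 0, so r is not a codeword (an error is present).
Step 3: locate the error. For a single error e at position i, S_ℓ = v_i·e·α_i^ℓ, so α_err = S_1/S_0.
  S_0^{−1} = 1^{−1} = 1 (mod 11), so α_err = 6·1 = 6 ≡ 6 = α_5. Error position i = 5.
  Consistency check: S_2/S_1 = 3·2 = 6 ≡ 6 = α_err ✓ (single-error assumption holds).
Step 4: error magnitude e = S_0/v_5 = S_0·∏_{j≠5}(α_5 − α_j) = 1·7 = 7 ≡ 7 (mod 11).
Step 5: correct position 5: c_5 = r_5 − e = 10 − 7 ≡ 3 (mod 11). Hence c = [4, 2, 1, 6, 3].
  Check: interpolating c through the α_i gives m(x) = 7 + 3·x (degree < 2) with m(α_i) = c_i for every i, so c is indeed a codeword.


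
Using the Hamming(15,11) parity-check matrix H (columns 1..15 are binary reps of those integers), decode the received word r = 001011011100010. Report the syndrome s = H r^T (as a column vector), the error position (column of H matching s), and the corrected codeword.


s = (0, 1, 0, 1)^T, error position = 5, corrected codeword c = 001001011100010

Compute s = H r^T mod 2 one row at a time:
  s_1 = 1 + 1 + 1 + 0 + 0 + 0 + 1 + 0 = 4 ≡ 0 (mod 2).
  s_2 = 0 + 1 + 1 + 0 + 0 + 0 + 1 + 0 = 3 ≡ 1 (mod 2).
  s_3 = 0 + 1 + 1 + 0 + 1 + 0 + 1 + 0 = 4 ≡ 0 (mod 2).
  s_4 = 0 + 1 + 1 + 0 + 1 + 0 + 0 + 0 = 3 ≡ 1 (mod 2).
s = (0, 1, 0, 1)^T — this equals column 5 of H (binary 0101), so error is at position 5.
Correct: flip bit 5 of r = 001011011100010 to get c = 001001011100010.


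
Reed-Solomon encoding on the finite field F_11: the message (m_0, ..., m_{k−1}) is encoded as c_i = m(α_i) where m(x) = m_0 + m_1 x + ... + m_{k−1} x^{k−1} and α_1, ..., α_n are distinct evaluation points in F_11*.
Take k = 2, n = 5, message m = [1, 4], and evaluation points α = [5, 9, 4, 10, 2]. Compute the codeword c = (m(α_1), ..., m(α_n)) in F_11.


c = [10, 4, 6, 8, 9]

Message polynomial: m(x) = 1 + 4·x (mod 11).
For each evaluation point α_i, compute m(α_i) mod 11:
  α_1 = 5: Horner steps 4 → 10, so m(5) = 10.
  α_2 = 9: Horner steps 4 → 4, so m(9) = 4.
  α_3 = 4: Horner steps 4 → 6, so m(4) = 6.
  α_4 = 10: Horner steps 4 → 8, so m(10) = 8.
  α_5 = 2: Horner steps 4 → 9, so m(2) = 9.
Codeword c = [10, 4, 6, 8, 9] ∈ F_11^5.


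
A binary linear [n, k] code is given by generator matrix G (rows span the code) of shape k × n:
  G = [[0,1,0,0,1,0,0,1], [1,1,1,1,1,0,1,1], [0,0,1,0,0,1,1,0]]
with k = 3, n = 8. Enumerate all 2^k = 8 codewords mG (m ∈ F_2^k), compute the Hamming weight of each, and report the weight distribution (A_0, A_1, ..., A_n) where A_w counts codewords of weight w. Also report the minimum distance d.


Weight distribution: A_0 = 1, A_3 = 3, A_4 = 1, A_6 = 2, A_7 = 1. Minimum distance d = 3.

Enumerate all 2^3 = 8 messages m ∈ F_2^3.
For each, compute codeword c = mG in F_2^8, then tally its weight.
  m = 000 → c = 00000000, weight = 0.
  m = 100 → c = 01001001, weight = 3.
  m = 010 → c = 11111011, weight = 7.
  m = 110 → c = 10110010, weight = 4.
  m = 001 → c = 00100110, weight = 3.
  m = 101 → c = 01101111, weight = 6.
  m = 011 → c = 11011101, weight = 6.
  m = 111 → c = 10010100, weight = 3.
Tally weights:
  weight 0: 1 codewords.
  weight 3: 3 codewords.
  weight 4: 1 codewords.
  weight 6: 2 codewords.
  weight 7: 1 codewords.
Minimum distance d = smallest w > 0 with A_w > 0 = 3.
Sanity: Σ A_w = 8 = 2^3 = 8 ✓.


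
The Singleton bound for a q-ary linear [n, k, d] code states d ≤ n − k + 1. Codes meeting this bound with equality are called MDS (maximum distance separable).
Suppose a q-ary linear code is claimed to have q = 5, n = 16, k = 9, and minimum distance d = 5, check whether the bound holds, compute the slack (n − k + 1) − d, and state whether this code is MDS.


Singleton RHS = n − k + 1 = 8, slack = 3, bound satisfied, not MDS.

Singleton bound: d ≤ n − k + 1.
Here n = 16, k = 9, so n − k + 1 = 8.
Given d = 5, check d ≤ 8: YES.
Slack = (n − k + 1) − d = 3.
The code is NOT MDS (slack = 3 > 0).
Description: the claimed parameters are [16, 9, 5]_5; such a code would be non-MDS.


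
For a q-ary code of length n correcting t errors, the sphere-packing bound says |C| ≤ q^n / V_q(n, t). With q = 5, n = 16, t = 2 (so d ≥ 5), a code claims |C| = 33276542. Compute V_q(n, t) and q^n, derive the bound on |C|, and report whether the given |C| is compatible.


V_q(n, t) = 1985, q^n = 152587890625, Hamming bound = 76870473, |C| = 33276542 ≤ bound (satisfied).

Step 1: Compute V_q(n, t) = Σ_{j=0}^2 C(n, j) (q−1)^j.
  j = 0: C(16,0)·(4)^0 = 1·1 = 1.
  j = 1: C(16,1)·(4)^1 = 16·4 = 64.
  j = 2: C(16,2)·(4)^2 = 120·16 = 1920.
  V_q(n, t) = 1 + 64 + 1920 = 1985.
Step 2: q^n = 5^16 = 152587890625.
Step 3: Hamming bound ⌊q^n / V_q(n,t)⌋ = ⌊152587890625/1985⌋ = 76870473.
Step 4: Compare |C| = 33276542 to 76870473: satisfied.
The claimed |C| lies below the Hamming bound.


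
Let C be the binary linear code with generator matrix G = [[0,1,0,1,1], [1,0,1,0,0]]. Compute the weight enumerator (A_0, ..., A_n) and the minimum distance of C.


Weight distribution: A_0 = 1, A_2 = 1, A_3 = 1, A_5 = 1. Minimum distance d = 2.

Enumerate all 2^2 = 4 messages m ∈ F_2^2.
For each, compute codeword c = mG in F_2^5, then tally its weight.
  m = 00 → c = 00000, weight = 0.
  m = 10 → c = 01011, weight = 3.
  m = 01 → c = 10100, weight = 2.
  m = 11 → c = 11111, weight = 5.
Tally weights:
  weight 0: 1 codewords.
  weight 2: 1 codewords.
  weight 3: 1 codewords.
  weight 5: 1 codewords.
Minimum distance d = smallest w > 0 with A_w > 0 = 2.
Sanity: Σ A_w = 4 = 2^2 = 4 ✓.


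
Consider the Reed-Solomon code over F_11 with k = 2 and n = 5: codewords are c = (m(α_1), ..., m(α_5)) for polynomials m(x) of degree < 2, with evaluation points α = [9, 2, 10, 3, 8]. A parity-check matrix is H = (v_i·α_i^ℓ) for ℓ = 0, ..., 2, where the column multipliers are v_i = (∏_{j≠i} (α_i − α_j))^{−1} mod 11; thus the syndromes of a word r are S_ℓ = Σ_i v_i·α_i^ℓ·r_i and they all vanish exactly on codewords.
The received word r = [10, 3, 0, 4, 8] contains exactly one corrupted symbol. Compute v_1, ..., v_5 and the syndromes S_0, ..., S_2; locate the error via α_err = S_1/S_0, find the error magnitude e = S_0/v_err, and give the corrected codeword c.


S = (2, 5, 7), error at position 5, error magnitude e = 10, c = [10, 3, 0, 4, 9].

Step 1: column multipliers v_i = (∏_{j≠i}(α_i − α_j))^{−1} mod 11.
  i = 1 (α = 9): (9−2)(9−10)(9−3)(9−8) = 7·(−1)·6·1 = −42 ≡ 2, so v_1 = 2^{−1} = 6 (mod 11).
  i = 2 (α = 2): (2−9)(2−10)(2−3)(2−8) = (−7)·(−8)·(−1)·(−6) = 336 ≡ 6, so v_2 = 6^{−1} = 2 (mod 11).
  i = 3 (α = 10): (10−9)(10−2)(10−3)(10−8) = 1·8·7·2 = 112 ≡ 2, so v_3 = 2^{−1} = 6 (mod 11).
  i = 4 (α = 3): (3−9)(3−2)(3−10)(3−8) = (−6)·1·(−7)·(−5) = −210 ≡ 10, so v_4 = 10^{−1} = 10 (mod 11).
  i = 5 (α = 8): (8−9)(8−2)(8−10)(8−3) = (−1)·6·(−2)·5 = 60 ≡ 5, so v_5 = 5^{−1} = 9 (mod 11).
  v = [6, 2, 6, 10, 9].
Step 2: syndromes of r = [10, 3, 0, 4, 8] (all sums mod 11).
  S_0 = Σ v_i r_i = 6·10 + 2·3 + 6·0 + 10·4 + 9·8 = 178 ≡ 2.
  S_1 = Σ v_i α_i r_i = 6·9·10 + 2·2·3 + 6·10·0 + 10·3·4 + 9·8·8 = 1248 ≡ 5.
  α_i^2 mod 11 = [4, 4, 1, 9, 9].
  S_2 = Σ v_i α_i^2 r_i = 6·4·10 + 2·4·3 + 6·1·0 + 10·9·4 + 9·9·8 = 1272 ≡ 7.
  S = (2, 5, 7) ≠ 0, so r is not a codeword (an error is present).
Step 3: locate the error. For a single error e at position i, S_ℓ = v_i·e·α_i^ℓ, so α_err = S_1/S_0.
  S_0^{−1} = 2^{−1} = 6 (mod 11), so α_err = 5·6 = 30 ≡ 8 = α_5. Error position i = 5.
  Consistency check: S_2/S_1 = 7·9 = 63 ≡ 8 = α_err ✓ (single-error assumption holds).
Step 4: error magnitude e = S_0/v_5 = S_0·∏_{j≠5}(α_5 − α_j) = 2·5 = 10 ≡ 10 (mod 11).
Step 5: correct position 5: c_5 = r_5 − e = 8 − 10 ≡ 9 (mod 11). Hence c = [10, 3, 0, 4, 9].
  Check: interpolating c through the α_i gives m(x) = 1 + 1·x (degree < 2) with m(α_i) = c_i for every i, so c is indeed a codeword.


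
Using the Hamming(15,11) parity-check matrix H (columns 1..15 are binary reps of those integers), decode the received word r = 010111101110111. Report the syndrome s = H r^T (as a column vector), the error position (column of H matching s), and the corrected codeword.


s = (0, 1, 1, 0)^T, error position = 6, corrected codeword c = 010110101110111

Compute s = H r^T mod 2 one row at a time:
  s_1 = 0 + 1 + 1 + 1 + 0 + 1 + 1 + 1 = 6 ≡ 0 (mod 2).
  s_2 = 1 + 1 + 1 + 1 + 0 + 1 + 1 + 1 = 7 ≡ 1 (mod 2).
  s_3 = 1 + 0 + 1 + 1 + 1 + 1 + 1 + 1 = 7 ≡ 1 (mod 2).
  s_4 = 0 + 0 + 1 + 1 + 1 + 1 + 1 + 1 = 6 ≡ 0 (mod 2).
s = (0, 1, 1, 0)^T — this equals column 6 of H (binary 0110), so error is at position 6.
Correct: flip bit 6 of r = 010111101110111 to get c = 010110101110111.


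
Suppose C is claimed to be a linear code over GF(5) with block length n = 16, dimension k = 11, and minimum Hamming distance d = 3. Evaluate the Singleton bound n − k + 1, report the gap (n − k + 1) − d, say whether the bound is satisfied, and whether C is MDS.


Singleton RHS = n − k + 1 = 6, slack = 3, bound satisfied, not MDS.

Singleton bound: d ≤ n − k + 1.
Here n = 16, k = 11, so n − k + 1 = 6.
Given d = 3, check d ≤ 6: YES.
Slack = (n − k + 1) − d = 3.
The code is NOT MDS (slack = 3 > 0).
Description: the claimed parameters are [16, 11, 3]_5; such a code would be non-MDS.


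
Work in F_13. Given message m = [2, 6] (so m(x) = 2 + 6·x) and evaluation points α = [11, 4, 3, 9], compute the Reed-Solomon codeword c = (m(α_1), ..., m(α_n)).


c = [3, 0, 7, 4]

Message polynomial: m(x) = 2 + 6·x (mod 13).
For each evaluation point α_i, compute m(α_i) mod 13:
  α_1 = 11: Horner steps 6 → 3, so m(11) = 3.
  α_2 = 4: Horner steps 6 → 0, so m(4) = 0.
  α_3 = 3: Horner steps 6 → 7, so m(3) = 7.
  α_4 = 9: Horner steps 6 → 4, so m(9) = 4.
Codeword c = [3, 0, 7, 4] ∈ F_13^4.


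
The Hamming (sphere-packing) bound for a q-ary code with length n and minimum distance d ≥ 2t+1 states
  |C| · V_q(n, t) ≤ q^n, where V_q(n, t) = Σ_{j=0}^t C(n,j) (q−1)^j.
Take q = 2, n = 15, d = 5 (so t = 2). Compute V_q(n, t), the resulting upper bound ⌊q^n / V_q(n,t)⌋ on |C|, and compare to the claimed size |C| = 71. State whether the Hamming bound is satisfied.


V_q(n, t) = 121, q^n = 32768, Hamming bound = 270, |C| = 71 ≤ bound (satisfied).

Step 1: Compute V_q(n, t) = Σ_{j=0}^2 C(n, j) (q−1)^j.
  j = 0: C(15,0)·(1)^0 = 1·1 = 1.
  j = 1: C(15,1)·(1)^1 = 15·1 = 15.
  j = 2: C(15,2)·(1)^2 = 105·1 = 105.
  V_q(n, t) = 1 + 15 + 105 = 121.
Step 2: q^n = 2^15 = 32768.
Step 3: Hamming bound ⌊q^n / V_q(n,t)⌋ = ⌊32768/121⌋ = 270.
Step 4: Compare |C| = 71 to 270: satisfied.
The claimed |C| lies below the Hamming bound.


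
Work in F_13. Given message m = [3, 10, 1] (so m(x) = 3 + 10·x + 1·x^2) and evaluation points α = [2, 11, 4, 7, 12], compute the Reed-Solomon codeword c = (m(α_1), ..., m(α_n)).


c = [1, 0, 7, 5, 7]

Message polynomial: m(x) = 3 + 10·x + 1·x^2 (mod 13).
For each evaluation point α_i, compute m(α_i) mod 13:
  α_1 = 2: Horner steps 1 → 12 → 1, so m(2) = 1.
  α_2 = 11: Horner steps 1 → 8 → 0, so m(11) = 0.
  α_3 = 4: Horner steps 1 → 1 → 7, so m(4) = 7.
  α_4 = 7: Horner steps 1 → 4 → 5, so m(7) = 5.
  α_5 = 12: Horner steps 1 → 9 → 7, so m(12) = 7.
Codeword c = [1, 0, 7, 5, 7] ∈ F_13^5.


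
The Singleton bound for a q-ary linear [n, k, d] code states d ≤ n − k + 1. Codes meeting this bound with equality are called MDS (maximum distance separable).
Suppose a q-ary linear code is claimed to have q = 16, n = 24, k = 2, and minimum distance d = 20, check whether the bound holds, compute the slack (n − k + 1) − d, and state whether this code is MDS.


Singleton RHS = n − k + 1 = 23, slack = 3, bound satisfied, not MDS.

Singleton bound: d ≤ n − k + 1.
Here n = 24, k = 2, so n − k + 1 = 23.
Given d = 20, check d ≤ 23: YES.
Slack = (n − k + 1) − d = 3.
The code is NOT MDS (slack = 3 > 0).
Description: the claimed parameters are [24, 2, 20]_16; such a code would be non-MDS.


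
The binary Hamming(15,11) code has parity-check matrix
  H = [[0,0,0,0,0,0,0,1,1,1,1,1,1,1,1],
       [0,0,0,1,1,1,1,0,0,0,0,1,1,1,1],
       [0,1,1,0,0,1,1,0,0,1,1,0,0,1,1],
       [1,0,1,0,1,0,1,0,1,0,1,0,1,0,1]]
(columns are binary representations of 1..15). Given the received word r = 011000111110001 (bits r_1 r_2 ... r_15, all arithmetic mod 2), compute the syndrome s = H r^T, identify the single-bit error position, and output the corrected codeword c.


s = (1, 0, 0, 1)^T, error position = 9, corrected codeword c = 011000110110001

Compute s = H r^T mod 2 one row at a time:
  s_1 = 1 + 1 + 1 + 1 + 0 + 0 + 0 + 1 = 5 ≡ 1 (mod 2).
  s_2 = 0 + 0 + 0 + 1 + 0 + 0 + 0 + 1 = 2 ≡ 0 (mod 2).
  s_3 = 1 + 1 + 0 + 1 + 1 + 1 + 0 + 1 = 6 ≡ 0 (mod 2).
  s_4 = 0 + 1 + 0 + 1 + 1 + 1 + 0 + 1 = 5 ≡ 1 (mod 2).
s = (1, 0, 0, 1)^T — this equals column 9 of H (binary 1001), so error is at position 9.
Correct: flip bit 9 of r = 011000111110001 to get c = 011000110110001.


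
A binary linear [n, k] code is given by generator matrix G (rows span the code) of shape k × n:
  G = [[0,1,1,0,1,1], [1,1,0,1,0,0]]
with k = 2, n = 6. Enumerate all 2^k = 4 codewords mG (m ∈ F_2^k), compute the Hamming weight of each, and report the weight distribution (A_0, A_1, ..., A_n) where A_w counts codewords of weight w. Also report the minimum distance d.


Weight distribution: A_0 = 1, A_3 = 1, A_4 = 1, A_5 = 1. Minimum distance d = 3.

Enumerate all 2^2 = 4 messages m ∈ F_2^2.
For each, compute codeword c = mG in F_2^6, then tally its weight.
  m = 00 → c = 000000, weight = 0.
  m = 10 → c = 011011, weight = 4.
  m = 01 → c = 110100, weight = 3.
  m = 11 → c = 101111, weight = 5.
Tally weights:
  weight 0: 1 codewords.
  weight 3: 1 codewords.
  weight 4: 1 codewords.
  weight 5: 1 codewords.
Minimum distance d = smallest w > 0 with A_w > 0 = 3.
Sanity: Σ A_w = 4 = 2^2 = 4 ✓.


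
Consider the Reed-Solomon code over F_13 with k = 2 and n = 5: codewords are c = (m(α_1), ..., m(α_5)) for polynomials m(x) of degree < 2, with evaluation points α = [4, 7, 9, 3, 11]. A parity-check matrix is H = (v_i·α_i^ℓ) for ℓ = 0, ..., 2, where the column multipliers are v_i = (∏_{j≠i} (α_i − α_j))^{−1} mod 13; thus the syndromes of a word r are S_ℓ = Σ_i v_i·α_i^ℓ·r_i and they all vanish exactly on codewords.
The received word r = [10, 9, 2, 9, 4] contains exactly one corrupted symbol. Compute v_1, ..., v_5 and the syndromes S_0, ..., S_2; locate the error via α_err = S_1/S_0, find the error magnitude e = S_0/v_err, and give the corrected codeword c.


S = (7, 10, 5), error at position 2, error magnitude e = 9, c = [10, 0, 2, 9, 4].

Step 1: column multipliers v_i = (∏_{j≠i}(α_i − α_j))^{−1} mod 13.
  i = 1 (α = 4): (4−7)(4−9)(4−3)(4−11) = (−3)·(−5)·1·(−7) = −105 ≡ 12, so v_1 = 12^{−1} = 12 (mod 13).
  i = 2 (α = 7): (7−4)(7−9)(7−3)(7−11) = 3·(−2)·4·(−4) = 96 ≡ 5, so v_2 = 5^{−1} = 8 (mod 13).
  i = 3 (α = 9): (9−4)(9−7)(9−3)(9−11) = 5·2·6·(−2) = −120 ≡ 10, so v_3 = 10^{−1} = 4 (mod 13).
  i = 4 (α = 3): (3−4)(3−7)(3−9)(3−11) = (−1)·(−4)·(−6)·(−8) = 192 ≡ 10, so v_4 = 10^{−1} = 4 (mod 13).
  i = 5 (α = 11): (11−4)(11−7)(11−9)(11−3) = 7·4·2·8 = 448 ≡ 6, so v_5 = 6^{−1} = 11 (mod 13).
  v = [12, 8, 4, 4, 11].
Step 2: syndromes of r = [10, 9, 2, 9, 4] (all sums mod 13).
  S_0 = Σ v_i r_i = 12·10 + 8·9 + 4·2 + 4·9 + 11·4 = 280 ≡ 7.
  S_1 = Σ v_i α_i r_i = 12·4·10 + 8·7·9 + 4·9·2 + 4·3·9 + 11·11·4 = 1648 ≡ 10.
  α_i^2 mod 13 = [3, 10, 3, 9, 4].
  S_2 = Σ v_i α_i^2 r_i = 12·3·10 + 8·10·9 + 4·3·2 + 4·9·9 + 11·4·4 = 1604 ≡ 5.
  S = (7, 10, 5) ≠ 0, so r is not a codeword (an error is present).
Step 3: locate the error. For a single error e at position i, S_ℓ = v_i·e·α_i^ℓ, so α_err = S_1/S_0.
  S_0^{−1} = 7^{−1} = 2 (mod 13), so α_err = 10·2 = 20 ≡ 7 = α_2. Error position i = 2.
  Consistency check: S_2/S_1 = 5·4 = 20 ≡ 7 = α_err ✓ (single-error assumption holds).
Step 4: error magnitude e = S_0/v_2 = S_0·∏_{j≠2}(α_2 − α_j) = 7·5 = 35 ≡ 9 (mod 13).
Step 5: correct position 2: c_2 = r_2 − e = 9 − 9 ≡ 0 (mod 13). Hence c = [10, 0, 2, 9, 4].
  Check: interpolating c through the α_i gives m(x) = 6 + 1·x (degree < 2) with m(α_i) = c_i for every i, so c is indeed a codeword.


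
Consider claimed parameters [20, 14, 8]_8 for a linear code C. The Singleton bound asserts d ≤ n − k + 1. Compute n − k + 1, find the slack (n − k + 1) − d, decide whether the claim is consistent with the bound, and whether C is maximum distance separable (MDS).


Singleton RHS = n − k + 1 = 7, slack = -1, bound violated (no such code; not MDS).

Singleton bound: d ≤ n − k + 1.
Here n = 20, k = 14, so n − k + 1 = 7.
Given d = 8, check d ≤ 7: NO.
Slack = (n − k + 1) − d = -1.
The slack is negative: d = 8 exceeds n − k + 1 = 7 by 1, so the Singleton bound is violated and no linear [20, 14, 8]_8 code can exist. In particular it is not MDS (MDS requires d = n − k + 1 exactly).
Description: the claimed parameters are [20, 14, 8]_8; such a code would be impossible (violates the Singleton bound).
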